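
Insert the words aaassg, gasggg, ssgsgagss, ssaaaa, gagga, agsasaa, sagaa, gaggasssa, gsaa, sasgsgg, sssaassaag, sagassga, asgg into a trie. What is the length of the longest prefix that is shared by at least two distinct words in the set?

5

Look for the deepest trie node that still has at least two words in its subtree.
e.g. "gagga" and "gaggasssa" share the prefix "gagga" of length 5; no pair shares a longer one.
Longest shared-prefix length: 5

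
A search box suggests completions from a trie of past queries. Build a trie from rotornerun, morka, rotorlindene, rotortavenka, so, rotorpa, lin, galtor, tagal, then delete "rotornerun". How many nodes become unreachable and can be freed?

After clearing the end-marker at "rotornerun", prune upward until reaching a node still needed by another word.
The suffix "nerun" (5 nodes) is used only by "rotornerun"; the node for "rotor" still has the child "l", so pruning stops there.
Nodes removed: 5

5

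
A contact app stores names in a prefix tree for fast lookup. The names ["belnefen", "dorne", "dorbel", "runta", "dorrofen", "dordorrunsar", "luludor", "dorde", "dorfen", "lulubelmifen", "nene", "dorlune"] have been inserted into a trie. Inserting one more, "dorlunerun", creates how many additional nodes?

The longest prefix of "dorlunerun" already in the trie is "dorlune" (length 7).
So 10 − 7 = 3 new nodes.

3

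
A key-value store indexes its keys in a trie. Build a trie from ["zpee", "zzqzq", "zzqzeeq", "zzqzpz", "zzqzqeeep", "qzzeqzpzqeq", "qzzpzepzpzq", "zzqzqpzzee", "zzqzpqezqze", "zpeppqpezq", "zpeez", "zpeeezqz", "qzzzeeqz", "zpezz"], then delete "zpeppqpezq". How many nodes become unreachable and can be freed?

7

After clearing the end-marker at "zpeppqpezq", prune upward until reaching a node still needed by another word.
The suffix "ppqpezq" (7 nodes) is used only by "zpeppqpezq"; the node for "zpe" still has the child "e", so pruning stops there.
Nodes removed: 7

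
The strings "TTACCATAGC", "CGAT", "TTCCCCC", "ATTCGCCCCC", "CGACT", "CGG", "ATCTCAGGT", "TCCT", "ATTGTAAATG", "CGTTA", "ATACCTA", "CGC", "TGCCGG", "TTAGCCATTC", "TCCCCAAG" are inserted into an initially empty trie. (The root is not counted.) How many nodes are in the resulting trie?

75

Insert word by word; a character creates a node only if that edge doesn't already exist:
  "TTACCATAGC" → 10 new (T, T, A, C, C, A, T, A, G, C)
  "CGAT" → 4 new (C, G, A, T)
  "TTCCCCC" → prefix "TT" already present; 5 new (C, C, C, C, C)
  "ATTCGCCCCC" → 10 new (A, T, T, C, G, C, C, C, C, C)
  "CGACT" → prefix "CGA" already present; 2 new (C, T)
  "CGG" → prefix "CG" already present; 1 new (G)
  "ATCTCAGGT" → prefix "AT" already present; 7 new (C, T, C, A, G, G, T)
  "TCCT" → prefix "T" already present; 3 new (C, C, T)
  "ATTGTAAATG" → prefix "ATT" already present; 7 new (G, T, A, A, A, T, G)
  "CGTTA" → prefix "CG" already present; 3 new (T, T, A)
  "ATACCTA" → prefix "AT" already present; 5 new (A, C, C, T, A)
  "CGC" → prefix "CG" already present; 1 new (C)
  "TGCCGG" → prefix "T" already present; 5 new (G, C, C, G, G)
  "TTAGCCATTC" → prefix "TTA" already present; 7 new (G, C, C, A, T, T, C)
  "TCCCCAAG" → prefix "TCC" already present; 5 new (C, C, A, A, G)
Total nodes = 10 + 4 + 5 + 10 + 2 + 1 + 7 + 3 + 7 + 3 + 5 + 1 + 5 + 7 + 5 = 75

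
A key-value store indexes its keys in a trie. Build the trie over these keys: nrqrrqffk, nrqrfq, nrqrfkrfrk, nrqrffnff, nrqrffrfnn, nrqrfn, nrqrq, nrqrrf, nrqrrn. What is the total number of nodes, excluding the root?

28

For each word, the new-node count is its length minus the longest prefix already in the trie:
  "nrqrrqffk" → 9 new (n, r, q, r, r, q, f, f, k)
  "nrqrfq" → prefix "nrqr" already present; 2 new (f, q)
  "nrqrfkrfrk" → prefix "nrqrf" already present; 5 new (k, r, f, r, k)
  "nrqrffnff" → prefix "nrqrf" already present; 4 new (f, n, f, f)
  "nrqrffrfnn" → prefix "nrqrff" already present; 4 new (r, f, n, n)
  "nrqrfn" → prefix "nrqrf" already present; 1 new (n)
  "nrqrq" → prefix "nrqr" already present; 1 new (q)
  "nrqrrf" → prefix "nrqrr" already present; 1 new (f)
  "nrqrrn" → prefix "nrqrr" already present; 1 new (n)
Total nodes = 9 + 2 + 5 + 4 + 4 + 1 + 1 + 1 + 1 = 28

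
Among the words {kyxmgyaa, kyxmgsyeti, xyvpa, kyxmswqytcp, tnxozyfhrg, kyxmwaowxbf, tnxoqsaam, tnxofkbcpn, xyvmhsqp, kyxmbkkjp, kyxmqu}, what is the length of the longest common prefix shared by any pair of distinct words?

The deepest shared node is where two words last agree before diverging.
"kyxmgsyeti" and "kyxmgyaa" agree on "kyxmg" (5 characters) before diverging; nothing deeper is shared.
Longest shared-prefix length: 5

5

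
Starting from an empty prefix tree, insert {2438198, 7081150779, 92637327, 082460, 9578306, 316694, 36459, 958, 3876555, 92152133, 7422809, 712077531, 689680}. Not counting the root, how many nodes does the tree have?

80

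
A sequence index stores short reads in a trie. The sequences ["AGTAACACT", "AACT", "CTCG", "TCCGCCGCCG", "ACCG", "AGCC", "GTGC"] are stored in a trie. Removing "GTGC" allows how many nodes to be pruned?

4

After clearing the end-marker at "GTGC", prune upward until reaching a node still needed by another word.
No other word shares any prefix with "GTGC", so all 4 of its nodes go.
Nodes removed: 4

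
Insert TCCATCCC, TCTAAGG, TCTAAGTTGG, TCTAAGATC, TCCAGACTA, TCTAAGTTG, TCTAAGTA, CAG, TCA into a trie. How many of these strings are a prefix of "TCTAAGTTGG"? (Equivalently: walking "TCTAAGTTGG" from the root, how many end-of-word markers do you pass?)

2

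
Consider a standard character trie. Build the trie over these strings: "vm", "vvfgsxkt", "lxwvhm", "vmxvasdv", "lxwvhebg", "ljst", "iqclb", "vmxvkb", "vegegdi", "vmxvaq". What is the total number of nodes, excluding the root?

41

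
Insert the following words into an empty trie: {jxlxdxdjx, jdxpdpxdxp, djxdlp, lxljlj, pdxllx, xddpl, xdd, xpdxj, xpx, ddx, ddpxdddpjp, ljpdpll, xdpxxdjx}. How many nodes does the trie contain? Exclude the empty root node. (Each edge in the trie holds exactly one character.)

68

Count nodes per top-level branch (shared prefixes stored once):
  'd'-branch (ddpxdddpjp, ddx, djxdlp): 16 nodes
  'j'-branch (jdxpdpxdxp, jxlxdxdjx): 18 nodes
  'l'-branch (ljpdpll, lxljlj): 12 nodes
  'p'-branch (pdxllx): 6 nodes
  'x'-branch (xdd, xddpl, xdpxxdjx, xpdxj, xpx): 16 nodes
Sum: 68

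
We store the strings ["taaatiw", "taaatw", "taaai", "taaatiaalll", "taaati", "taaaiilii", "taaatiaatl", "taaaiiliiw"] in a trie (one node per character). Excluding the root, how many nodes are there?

Count nodes per top-level branch (shared prefixes stored once):
  't'-branch (taaai, taaaiilii, taaaiiliiw, taaati, taaatiaalll, taaatiaatl, taaatiw, taaatw): 21 nodes
Sum: 21

21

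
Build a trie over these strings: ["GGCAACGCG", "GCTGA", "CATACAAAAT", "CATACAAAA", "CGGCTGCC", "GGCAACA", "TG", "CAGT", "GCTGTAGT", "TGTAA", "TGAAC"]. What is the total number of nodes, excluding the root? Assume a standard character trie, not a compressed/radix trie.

45

Insert word by word; a character creates a node only if that edge doesn't already exist:
  "GGCAACGCG" → 9 new (G, G, C, A, A, C, G, C, G)
  "GCTGA" → prefix "G" already present; 4 new (C, T, G, A)
  "CATACAAAAT" → 10 new (C, A, T, A, C, A, A, A, A, T)
  "CATACAAAA" → prefix "CATACAAAA" already present; 0 new (none)
  "CGGCTGCC" → prefix "C" already present; 7 new (G, G, C, T, G, C, C)
  "GGCAACA" → prefix "GGCAAC" already present; 1 new (A)
  "TG" → 2 new (T, G)
  "CAGT" → prefix "CA" already present; 2 new (G, T)
  "GCTGTAGT" → prefix "GCTG" already present; 4 new (T, A, G, T)
  "TGTAA" → prefix "TG" already present; 3 new (T, A, A)
  "TGAAC" → prefix "TG" already present; 3 new (A, A, C)
Total nodes = 9 + 4 + 10 + 0 + 7 + 1 + 2 + 2 + 4 + 3 + 3 = 45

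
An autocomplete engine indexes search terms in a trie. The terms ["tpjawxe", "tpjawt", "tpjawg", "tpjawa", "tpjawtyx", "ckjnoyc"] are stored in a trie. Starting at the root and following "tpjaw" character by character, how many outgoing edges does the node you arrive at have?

4

Follow the path "tpjaw" to its node, then look at its outgoing edges.
Distinct next characters after "tpjaw": a, g, t, x.
That node has 4 child edges.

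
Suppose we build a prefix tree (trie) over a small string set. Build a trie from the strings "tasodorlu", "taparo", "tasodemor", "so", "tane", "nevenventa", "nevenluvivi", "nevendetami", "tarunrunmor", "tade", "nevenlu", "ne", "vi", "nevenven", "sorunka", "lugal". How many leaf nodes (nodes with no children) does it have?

12

A leaf is a node with no children — equivalently, the end of a word that is not a proper prefix of any other stored word.
Those words: "lugal", "nevendetami", "nevenluvivi", "nevenventa", "sorunka", "tade", "tane", "taparo", "tarunrunmor", "tasodemor", "tasodorlu", "vi"
Leaf count: 12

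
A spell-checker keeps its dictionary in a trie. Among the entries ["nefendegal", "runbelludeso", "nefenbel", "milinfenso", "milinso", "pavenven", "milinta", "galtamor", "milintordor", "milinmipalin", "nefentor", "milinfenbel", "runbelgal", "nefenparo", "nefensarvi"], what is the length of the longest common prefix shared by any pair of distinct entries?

8

The deepest shared node is where two words last agree before diverging.
"milinfenbel" and "milinfenso" agree on "milinfen" (8 characters) before diverging; nothing deeper is shared.
Longest shared-prefix length: 8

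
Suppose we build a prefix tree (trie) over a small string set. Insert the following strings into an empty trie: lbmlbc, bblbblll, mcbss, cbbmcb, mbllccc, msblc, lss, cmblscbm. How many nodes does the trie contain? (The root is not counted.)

Count nodes per top-level branch (shared prefixes stored once):
  'b'-branch (bblbblll): 8 nodes
  'c'-branch (cbbmcb, cmblscbm): 13 nodes
  'l'-branch (lbmlbc, lss): 8 nodes
  'm'-branch (mbllccc, mcbss, msblc): 15 nodes
Sum: 44

44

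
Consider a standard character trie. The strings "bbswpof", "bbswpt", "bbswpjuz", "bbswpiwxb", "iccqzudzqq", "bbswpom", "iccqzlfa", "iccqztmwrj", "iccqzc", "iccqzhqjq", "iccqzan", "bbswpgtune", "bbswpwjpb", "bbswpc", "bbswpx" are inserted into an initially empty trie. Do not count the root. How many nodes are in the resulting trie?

For each word, the new-node count is its length minus the longest prefix already in the trie:
  "bbswpof" → 7 new (b, b, s, w, p, o, f)
  "bbswpt" → prefix "bbswp" already present; 1 new (t)
  "bbswpjuz" → prefix "bbswp" already present; 3 new (j, u, z)
  "bbswpiwxb" → prefix "bbswp" already present; 4 new (i, w, x, b)
  "iccqzudzqq" → 10 new (i, c, c, q, z, u, d, z, q, q)
  "bbswpom" → prefix "bbswpo" already present; 1 new (m)
  "iccqzlfa" → prefix "iccqz" already present; 3 new (l, f, a)
  "iccqztmwrj" → prefix "iccqz" already present; 5 new (t, m, w, r, j)
  "iccqzc" → prefix "iccqz" already present; 1 new (c)
  "iccqzhqjq" → prefix "iccqz" already present; 4 new (h, q, j, q)
  "iccqzan" → prefix "iccqz" already present; 2 new (a, n)
  "bbswpgtune" → prefix "bbswp" already present; 5 new (g, t, u, n, e)
  "bbswpwjpb" → prefix "bbswp" already present; 4 new (w, j, p, b)
  "bbswpc" → prefix "bbswp" already present; 1 new (c)
  "bbswpx" → prefix "bbswp" already present; 1 new (x)
Total nodes = 7 + 1 + 3 + 4 + 10 + 1 + 3 + 5 + 1 + 4 + 2 + 5 + 4 + 1 + 1 = 52

52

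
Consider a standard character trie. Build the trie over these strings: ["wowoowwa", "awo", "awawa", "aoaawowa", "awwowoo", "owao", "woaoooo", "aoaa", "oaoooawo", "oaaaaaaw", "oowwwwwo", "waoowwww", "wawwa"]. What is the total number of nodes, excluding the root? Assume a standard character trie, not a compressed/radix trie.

65

Trace insertions, counting only characters that open a new branch:
  "wowoowwa" → 8 new (w, o, w, o, o, w, w, a)
  "awo" → 3 new (a, w, o)
  "awawa" → prefix "aw" already present; 3 new (a, w, a)
  "aoaawowa" → prefix "a" already present; 7 new (o, a, a, w, o, w, a)
  "awwowoo" → prefix "aw" already present; 5 new (w, o, w, o, o)
  "owao" → 4 new (o, w, a, o)
  "woaoooo" → prefix "wo" already present; 5 new (a, o, o, o, o)
  "aoaa" → prefix "aoaa" already present; 0 new (none)
  "oaoooawo" → prefix "o" already present; 7 new (a, o, o, o, a, w, o)
  "oaaaaaaw" → prefix "oa" already present; 6 new (a, a, a, a, a, w)
  "oowwwwwo" → prefix "o" already present; 7 new (o, w, w, w, w, w, o)
  "waoowwww" → prefix "w" already present; 7 new (a, o, o, w, w, w, w)
  "wawwa" → prefix "wa" already present; 3 new (w, w, a)
Total nodes = 8 + 3 + 3 + 7 + 5 + 4 + 5 + 0 + 7 + 6 + 7 + 7 + 3 = 65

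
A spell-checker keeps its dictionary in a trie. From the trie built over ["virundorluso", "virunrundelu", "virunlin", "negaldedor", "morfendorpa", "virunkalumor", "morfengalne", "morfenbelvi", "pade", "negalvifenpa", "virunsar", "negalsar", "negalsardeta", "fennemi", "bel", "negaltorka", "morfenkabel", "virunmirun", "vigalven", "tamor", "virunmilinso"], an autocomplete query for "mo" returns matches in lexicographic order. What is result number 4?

Words with prefix "mo", in lexicographic order: "morfenbelvi", "morfendorpa", "morfengalne", "morfenkabel"
Position 4: morfenkabel

morfenkabel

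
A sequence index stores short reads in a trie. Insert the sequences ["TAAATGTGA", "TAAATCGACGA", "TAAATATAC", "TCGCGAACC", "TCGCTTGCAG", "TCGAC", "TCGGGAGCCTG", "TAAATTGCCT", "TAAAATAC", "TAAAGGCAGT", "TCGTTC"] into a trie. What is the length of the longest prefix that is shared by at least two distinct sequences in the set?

Look for the deepest trie node that still has at least two words in its subtree.
e.g. "TAAATATAC" and "TAAATCGACGA" share the prefix "TAAAT" of length 5; no pair shares a longer one.
Longest shared-prefix length: 5

5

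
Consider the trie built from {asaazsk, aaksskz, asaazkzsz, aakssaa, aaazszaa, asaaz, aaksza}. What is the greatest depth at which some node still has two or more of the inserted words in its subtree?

Equivalently: take the maximum, over all pairs, of their longest common prefix length.
"aakssaa" and "aaksskz" agree on "aakss" (5 characters) before diverging; nothing deeper is shared.
Longest shared-prefix length: 5

5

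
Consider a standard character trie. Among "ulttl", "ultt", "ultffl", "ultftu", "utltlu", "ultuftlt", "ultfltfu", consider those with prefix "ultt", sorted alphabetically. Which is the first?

ultt

Words with prefix "ultt", in lexicographic order: "ultt", "ulttl"
The 1st is ultt.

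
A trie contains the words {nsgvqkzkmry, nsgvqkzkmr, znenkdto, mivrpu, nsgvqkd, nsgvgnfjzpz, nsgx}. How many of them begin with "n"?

5

Filter for entries beginning with "n":
Matches: "nsgvgnfjzpz", "nsgvqkd", "nsgvqkzkmr", "nsgvqkzkmry", "nsgx"
Count: 5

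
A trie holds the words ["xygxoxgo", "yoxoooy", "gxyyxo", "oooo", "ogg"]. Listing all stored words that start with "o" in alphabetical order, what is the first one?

Words with prefix "o", in lexicographic order: "ogg", "oooo"
Position 1: ogg

ogg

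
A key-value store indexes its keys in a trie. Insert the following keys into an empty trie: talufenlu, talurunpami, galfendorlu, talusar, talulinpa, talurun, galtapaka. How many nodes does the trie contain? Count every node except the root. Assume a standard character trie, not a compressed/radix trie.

41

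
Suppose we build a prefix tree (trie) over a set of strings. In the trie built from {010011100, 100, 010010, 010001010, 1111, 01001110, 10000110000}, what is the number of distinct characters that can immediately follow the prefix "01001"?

Walk "01001" from the root, arriving at one node.
Characters that immediately follow "01001" among the stored strings: {0, 1}.
That node has 2 child edges.

2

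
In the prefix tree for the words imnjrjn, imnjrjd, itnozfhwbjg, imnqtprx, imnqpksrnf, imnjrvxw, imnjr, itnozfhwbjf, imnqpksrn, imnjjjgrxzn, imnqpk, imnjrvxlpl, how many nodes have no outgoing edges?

9

A leaf is a node with no children — equivalently, the end of a word that is not a proper prefix of any other stored word.
Those words: "imnjjjgrxzn", "imnjrjd", "imnjrjn", "imnjrvxlpl", "imnjrvxw", "imnqpksrnf", "imnqtprx", "itnozfhwbjf", "itnozfhwbjg"
Leaf count: 9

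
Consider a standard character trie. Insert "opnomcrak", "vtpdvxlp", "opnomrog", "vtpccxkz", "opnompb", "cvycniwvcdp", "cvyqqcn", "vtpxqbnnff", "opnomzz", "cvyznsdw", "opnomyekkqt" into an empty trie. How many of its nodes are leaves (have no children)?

A leaf is a node with no children — equivalently, the end of a word that is not a proper prefix of any other stored word.
Those words: "cvycniwvcdp", "cvyqqcn", "cvyznsdw", "opnomcrak", "opnompb", "opnomrog", "opnomyekkqt", "opnomzz", "vtpccxkz", "vtpdvxlp", "vtpxqbnnff"
Leaf count: 11

11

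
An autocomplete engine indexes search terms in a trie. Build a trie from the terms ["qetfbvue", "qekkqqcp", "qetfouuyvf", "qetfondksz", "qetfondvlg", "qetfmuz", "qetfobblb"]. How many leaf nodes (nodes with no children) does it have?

7

Leaves are exactly the stored words that no other stored word extends.
Those words: "qekkqqcp", "qetfbvue", "qetfmuz", "qetfobblb", "qetfondksz", "qetfondvlg", "qetfouuyvf"
Leaf count: 7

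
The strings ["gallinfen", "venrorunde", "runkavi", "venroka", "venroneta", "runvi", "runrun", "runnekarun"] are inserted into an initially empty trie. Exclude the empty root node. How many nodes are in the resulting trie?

Insert word by word; a character creates a node only if that edge doesn't already exist:
  "gallinfen" → 9 new (g, a, l, l, i, n, f, e, n)
  "venrorunde" → 10 new (v, e, n, r, o, r, u, n, d, e)
  "runkavi" → 7 new (r, u, n, k, a, v, i)
  "venroka" → prefix "venro" already present; 2 new (k, a)
  "venroneta" → prefix "venro" already present; 4 new (n, e, t, a)
  "runvi" → prefix "run" already present; 2 new (v, i)
  "runrun" → prefix "run" already present; 3 new (r, u, n)
  "runnekarun" → prefix "run" already present; 7 new (n, e, k, a, r, u, n)
Total nodes = 9 + 10 + 7 + 2 + 4 + 2 + 3 + 7 = 44

44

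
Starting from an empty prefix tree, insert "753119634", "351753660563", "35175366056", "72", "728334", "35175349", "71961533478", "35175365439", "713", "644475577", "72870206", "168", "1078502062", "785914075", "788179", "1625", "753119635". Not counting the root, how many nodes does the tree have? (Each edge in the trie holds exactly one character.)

Count nodes per top-level branch (shared prefixes stored once):
  '1'-branch (1078502062, 1625, 168): 14 nodes
  '3'-branch (35175349, 35175365439, 35175366056, 351753660563): 18 nodes
  '6'-branch (644475577): 9 nodes
  '7'-branch (713, 71961533478, 72, 728334, 72870206, 753119634, 753119635, 785914075, 788179): 43 nodes
Sum: 84

84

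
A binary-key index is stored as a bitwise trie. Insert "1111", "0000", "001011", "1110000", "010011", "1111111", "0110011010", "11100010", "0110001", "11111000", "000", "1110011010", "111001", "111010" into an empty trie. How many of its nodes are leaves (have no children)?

Leaves are exactly the stored words that no other stored word extends.
Those words: "0000", "001011", "010011", "0110001", "0110011010", "1110000", "11100010", "1110011010", "111010", "11111000", "1111111"
Leaf count: 11

11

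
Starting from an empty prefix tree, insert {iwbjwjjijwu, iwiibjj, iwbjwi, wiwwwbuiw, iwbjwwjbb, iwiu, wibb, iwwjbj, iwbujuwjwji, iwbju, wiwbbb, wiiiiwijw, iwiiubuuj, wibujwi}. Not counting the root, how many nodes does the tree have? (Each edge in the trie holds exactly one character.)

65

For each word, the new-node count is its length minus the longest prefix already in the trie:
  "iwbjwjjijwu" → 11 new (i, w, b, j, w, j, j, i, j, w, u)
  "iwiibjj" → prefix "iw" already present; 5 new (i, i, b, j, j)
  "iwbjwi" → prefix "iwbjw" already present; 1 new (i)
  "wiwwwbuiw" → 9 new (w, i, w, w, w, b, u, i, w)
  "iwbjwwjbb" → prefix "iwbjw" already present; 4 new (w, j, b, b)
  "iwiu" → prefix "iwi" already present; 1 new (u)
  "wibb" → prefix "wi" already present; 2 new (b, b)
  "iwwjbj" → prefix "iw" already present; 4 new (w, j, b, j)
  "iwbujuwjwji" → prefix "iwb" already present; 8 new (u, j, u, w, j, w, j, i)
  "iwbju" → prefix "iwbj" already present; 1 new (u)
  "wiwbbb" → prefix "wiw" already present; 3 new (b, b, b)
  "wiiiiwijw" → prefix "wi" already present; 7 new (i, i, i, w, i, j, w)
  "iwiiubuuj" → prefix "iwii" already present; 5 new (u, b, u, u, j)
  "wibujwi" → prefix "wib" already present; 4 new (u, j, w, i)
Total nodes = 11 + 5 + 1 + 9 + 4 + 1 + 2 + 4 + 8 + 1 + 3 + 7 + 5 + 4 = 65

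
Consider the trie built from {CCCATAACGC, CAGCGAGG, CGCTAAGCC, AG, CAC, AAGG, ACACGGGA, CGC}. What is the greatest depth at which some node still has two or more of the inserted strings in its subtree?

The deepest shared node is where two words last agree before diverging.
e.g. "CGC" and "CGCTAAGCC" share the prefix "CGC" of length 3; no pair shares a longer one.
Longest shared-prefix length: 3

3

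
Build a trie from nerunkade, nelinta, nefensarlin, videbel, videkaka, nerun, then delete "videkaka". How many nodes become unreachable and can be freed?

Walk "videkaka" from the leaf back toward the root, removing each node that no remaining word uses.
The suffix "kaka" (4 nodes) is used only by "videkaka"; the node for "vide" still has the child "b", so pruning stops there.
Nodes removed: 4

4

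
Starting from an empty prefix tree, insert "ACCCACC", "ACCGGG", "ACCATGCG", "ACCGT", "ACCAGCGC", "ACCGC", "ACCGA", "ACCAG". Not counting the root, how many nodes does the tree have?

Count nodes per top-level branch (shared prefixes stored once):
  'A'-branch (ACCAG, ACCAGCGC, ACCATGCG, ACCCACC, ACCGA, ACCGC, ACCGGG, ACCGT): 22 nodes
Sum: 22

22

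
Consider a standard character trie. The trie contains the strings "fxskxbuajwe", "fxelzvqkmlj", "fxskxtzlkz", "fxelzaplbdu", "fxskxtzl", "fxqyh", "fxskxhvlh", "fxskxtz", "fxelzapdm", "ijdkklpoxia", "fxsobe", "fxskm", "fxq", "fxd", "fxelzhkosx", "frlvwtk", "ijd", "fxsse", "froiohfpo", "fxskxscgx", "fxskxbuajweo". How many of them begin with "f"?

19

Walk to "f"; the words in its subtree are exactly those with that prefix.
Words under "f": frlvwtk, froiohfpo, fxd, fxelzapdm, fxelzaplbdu, fxelzhkosx, fxelzvqkmlj, fxq, fxqyh, fxskm, fxskxbuajwe, fxskxbuajweo, fxskxhvlh, fxskxscgx, fxskxtz, fxskxtzl, fxskxtzlkz, fxsobe, fxsse
Count: 19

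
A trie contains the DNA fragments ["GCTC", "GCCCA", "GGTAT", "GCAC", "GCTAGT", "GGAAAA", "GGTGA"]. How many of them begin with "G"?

7

Walk to "G"; the words in its subtree are exactly those with that prefix.
Matches: "GCAC", "GCCCA", "GCTAGT", "GCTC", "GGAAAA", "GGTAT", "GGTGA"
Count: 7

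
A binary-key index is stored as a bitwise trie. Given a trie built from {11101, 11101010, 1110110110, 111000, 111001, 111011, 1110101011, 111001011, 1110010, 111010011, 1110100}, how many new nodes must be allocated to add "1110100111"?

The longest prefix of "1110100111" already in the trie is "111010011" (length 9).
So 10 − 9 = 1 new nodes.

1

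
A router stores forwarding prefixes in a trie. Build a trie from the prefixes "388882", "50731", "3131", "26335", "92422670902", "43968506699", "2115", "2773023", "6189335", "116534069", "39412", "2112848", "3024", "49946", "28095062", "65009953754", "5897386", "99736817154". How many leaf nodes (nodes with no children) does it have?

18

A leaf is a node with no children — equivalently, the end of a word that is not a proper prefix of any other stored word.
Those words: "116534069", "2112848", "2115", "26335", "2773023", "28095062", "3024", "3131", "388882", "39412", "43968506699", "49946", "50731", "5897386", "6189335", "65009953754", "92422670902", "99736817154"
Leaf count: 18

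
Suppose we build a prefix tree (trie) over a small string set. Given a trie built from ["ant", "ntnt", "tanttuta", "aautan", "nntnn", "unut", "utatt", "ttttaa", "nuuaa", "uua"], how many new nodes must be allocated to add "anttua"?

3

Walking "anttua" from the root, the first 3 characters ("ant") follow existing edges; "t" is the first miss.
So 6 − 3 = 3 new nodes.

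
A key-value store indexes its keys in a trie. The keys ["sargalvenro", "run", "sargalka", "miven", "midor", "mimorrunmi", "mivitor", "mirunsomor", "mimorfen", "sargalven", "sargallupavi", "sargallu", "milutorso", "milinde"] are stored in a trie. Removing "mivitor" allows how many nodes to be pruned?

Walk "mivitor" from the leaf back toward the root, removing each node that no remaining word uses.
The suffix "itor" (4 nodes) is used only by "mivitor"; the node for "miv" still has the child "e", so pruning stops there.
Nodes removed: 4

4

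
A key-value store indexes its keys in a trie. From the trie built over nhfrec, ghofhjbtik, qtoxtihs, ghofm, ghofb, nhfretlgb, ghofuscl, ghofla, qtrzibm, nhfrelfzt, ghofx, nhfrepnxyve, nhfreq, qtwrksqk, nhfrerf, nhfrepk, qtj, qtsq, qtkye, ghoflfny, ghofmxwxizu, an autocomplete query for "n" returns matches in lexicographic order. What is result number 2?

nhfrelfzt

DFS of the "n" subtree visits, in order: "nhfrec", "nhfrelfzt", "nhfrepk", "nhfrepnxyve", "nhfreq", "nhfrerf", "nhfretlgb"
Position 2: nhfrelfzt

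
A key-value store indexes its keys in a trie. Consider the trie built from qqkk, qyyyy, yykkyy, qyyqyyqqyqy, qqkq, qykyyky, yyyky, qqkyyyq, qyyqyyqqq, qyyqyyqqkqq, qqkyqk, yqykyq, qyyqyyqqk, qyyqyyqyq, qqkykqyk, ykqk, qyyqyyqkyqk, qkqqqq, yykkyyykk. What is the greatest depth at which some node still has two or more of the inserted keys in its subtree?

Equivalently: take the maximum, over all pairs, of their longest common prefix length.
"qyyqyyqqk" and "qyyqyyqqkqq" agree on "qyyqyyqqk" (9 characters) before diverging; nothing deeper is shared.
Longest shared-prefix length: 9

9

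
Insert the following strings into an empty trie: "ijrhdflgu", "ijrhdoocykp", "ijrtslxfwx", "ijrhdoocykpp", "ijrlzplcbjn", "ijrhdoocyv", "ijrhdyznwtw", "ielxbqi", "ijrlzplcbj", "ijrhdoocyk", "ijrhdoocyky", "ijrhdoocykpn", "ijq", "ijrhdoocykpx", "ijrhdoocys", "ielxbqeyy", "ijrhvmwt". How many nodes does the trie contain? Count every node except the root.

Insert word by word; a character creates a node only if that edge doesn't already exist:
  "ijrhdflgu" → 9 new (i, j, r, h, d, f, l, g, u)
  "ijrhdoocykp" → prefix "ijrhd" already present; 6 new (o, o, c, y, k, p)
  "ijrtslxfwx" → prefix "ijr" already present; 7 new (t, s, l, x, f, w, x)
  "ijrhdoocykpp" → prefix "ijrhdoocykp" already present; 1 new (p)
  "ijrlzplcbjn" → prefix "ijr" already present; 8 new (l, z, p, l, c, b, j, n)
  "ijrhdoocyv" → prefix "ijrhdoocy" already present; 1 new (v)
  "ijrhdyznwtw" → prefix "ijrhd" already present; 6 new (y, z, n, w, t, w)
  "ielxbqi" → prefix "i" already present; 6 new (e, l, x, b, q, i)
  "ijrlzplcbj" → prefix "ijrlzplcbj" already present; 0 new (none)
  "ijrhdoocyk" → prefix "ijrhdoocyk" already present; 0 new (none)
  "ijrhdoocyky" → prefix "ijrhdoocyk" already present; 1 new (y)
  "ijrhdoocykpn" → prefix "ijrhdoocykp" already present; 1 new (n)
  "ijq" → prefix "ij" already present; 1 new (q)
  "ijrhdoocykpx" → prefix "ijrhdoocykp" already present; 1 new (x)
  "ijrhdoocys" → prefix "ijrhdoocy" already present; 1 new (s)
  "ielxbqeyy" → prefix "ielxbq" already present; 3 new (e, y, y)
  "ijrhvmwt" → prefix "ijrh" already present; 4 new (v, m, w, t)
Total nodes = 9 + 6 + 7 + 1 + 8 + 1 + 6 + 6 + 0 + 0 + 1 + 1 + 1 + 1 + 1 + 3 + 4 = 56

56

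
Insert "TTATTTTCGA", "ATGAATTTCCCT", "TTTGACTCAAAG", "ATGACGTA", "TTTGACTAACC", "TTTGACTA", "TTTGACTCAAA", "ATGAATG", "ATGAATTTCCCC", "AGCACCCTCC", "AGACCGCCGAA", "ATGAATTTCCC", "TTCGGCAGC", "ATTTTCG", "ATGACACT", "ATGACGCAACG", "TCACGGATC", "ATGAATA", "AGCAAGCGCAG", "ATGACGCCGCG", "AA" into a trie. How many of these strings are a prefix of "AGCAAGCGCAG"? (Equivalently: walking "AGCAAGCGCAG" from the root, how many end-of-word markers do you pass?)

1

Walk "AGCAAGCGCAG" from the root; an end-of-word marker is hit whenever a stored word is a prefix of "AGCAAGCGCAG".
Prefixes of the query that are stored words: "AGCAAGCGCAG"
Count: 1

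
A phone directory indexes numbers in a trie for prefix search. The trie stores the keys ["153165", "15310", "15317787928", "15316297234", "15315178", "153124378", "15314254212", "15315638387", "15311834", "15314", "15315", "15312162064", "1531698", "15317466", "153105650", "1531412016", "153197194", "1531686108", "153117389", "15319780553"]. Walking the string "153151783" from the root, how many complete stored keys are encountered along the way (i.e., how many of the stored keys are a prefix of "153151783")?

2

Check each prefix of "153151783" against the stored set — each match is an end-marker on the path.
Prefixes of the query that are stored words: "15315", "15315178"
Count: 2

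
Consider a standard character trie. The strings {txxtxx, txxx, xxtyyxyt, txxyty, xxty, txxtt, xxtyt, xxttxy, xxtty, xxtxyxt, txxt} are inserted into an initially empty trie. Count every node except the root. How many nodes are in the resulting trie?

28

Count nodes per top-level branch (shared prefixes stored once):
  't'-branch (txxt, txxtt, txxtxx, txxx, txxyty): 11 nodes
  'x'-branch (xxttxy, xxtty, xxtxyxt, xxty, xxtyt, xxtyyxyt): 17 nodes
Sum: 28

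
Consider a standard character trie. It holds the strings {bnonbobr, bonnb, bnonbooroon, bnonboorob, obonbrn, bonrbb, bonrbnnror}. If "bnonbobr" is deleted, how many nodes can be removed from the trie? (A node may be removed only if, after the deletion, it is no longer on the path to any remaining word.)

A node on "bnonbobr"'s path can go only if nothing else ends at it or branches off below it.
The suffix "br" (2 nodes) is used only by "bnonbobr"; the node for "bnonbo" still has the child "o", so pruning stops there.
Nodes removed: 2

2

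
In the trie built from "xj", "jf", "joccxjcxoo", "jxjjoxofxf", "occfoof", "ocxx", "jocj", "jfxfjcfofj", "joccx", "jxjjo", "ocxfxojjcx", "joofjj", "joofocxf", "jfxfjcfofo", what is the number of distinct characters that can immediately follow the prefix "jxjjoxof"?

Walk "jxjjoxof" from the root, arriving at one node.
Distinct next characters after "jxjjoxof": x.
That node has 1 child edge.

1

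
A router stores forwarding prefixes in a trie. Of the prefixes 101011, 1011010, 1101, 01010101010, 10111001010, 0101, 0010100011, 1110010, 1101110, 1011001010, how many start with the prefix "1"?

7

Traverse to the node for "1", then collect every word in that subtree.
Matches: "101011", "1011001010", "1011010", "10111001010", "1101", "1101110", "1110010"
Count: 7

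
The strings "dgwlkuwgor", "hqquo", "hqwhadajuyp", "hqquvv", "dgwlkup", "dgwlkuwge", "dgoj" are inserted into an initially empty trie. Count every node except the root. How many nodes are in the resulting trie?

Count nodes per top-level branch (shared prefixes stored once):
  'd'-branch (dgoj, dgwlkup, dgwlkuwge, dgwlkuwgor): 14 nodes
  'h'-branch (hqquo, hqquvv, hqwhadajuyp): 16 nodes
Sum: 30

30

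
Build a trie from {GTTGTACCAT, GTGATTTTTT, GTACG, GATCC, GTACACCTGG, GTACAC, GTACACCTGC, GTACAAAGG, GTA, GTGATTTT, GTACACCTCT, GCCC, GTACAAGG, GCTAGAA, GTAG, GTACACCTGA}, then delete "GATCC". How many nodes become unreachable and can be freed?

4

After clearing the end-marker at "GATCC", prune upward until reaching a node still needed by another word.
The suffix "ATCC" (4 nodes) is used only by "GATCC"; the node for "G" still has the child "T", so pruning stops there.
Nodes removed: 4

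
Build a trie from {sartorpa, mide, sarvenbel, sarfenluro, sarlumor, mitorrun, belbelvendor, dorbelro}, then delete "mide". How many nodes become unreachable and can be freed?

After clearing the end-marker at "mide", prune upward until reaching a node still needed by another word.
The suffix "de" (2 nodes) is used only by "mide"; the node for "mi" still has the child "t", so pruning stops there.
Nodes removed: 2

2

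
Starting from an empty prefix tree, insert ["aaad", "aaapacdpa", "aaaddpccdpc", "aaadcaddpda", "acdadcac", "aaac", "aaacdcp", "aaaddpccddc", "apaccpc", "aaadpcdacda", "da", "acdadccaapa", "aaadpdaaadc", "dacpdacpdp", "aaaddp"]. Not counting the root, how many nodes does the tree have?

71

Insert word by word; a character creates a node only if that edge doesn't already exist:
  "aaad" → 4 new (a, a, a, d)
  "aaapacdpa" → prefix "aaa" already present; 6 new (p, a, c, d, p, a)
  "aaaddpccdpc" → prefix "aaad" already present; 7 new (d, p, c, c, d, p, c)
  "aaadcaddpda" → prefix "aaad" already present; 7 new (c, a, d, d, p, d, a)
  "acdadcac" → prefix "a" already present; 7 new (c, d, a, d, c, a, c)
  "aaac" → prefix "aaa" already present; 1 new (c)
  "aaacdcp" → prefix "aaac" already present; 3 new (d, c, p)
  "aaaddpccddc" → prefix "aaaddpccd" already present; 2 new (d, c)
  "apaccpc" → prefix "a" already present; 6 new (p, a, c, c, p, c)
  "aaadpcdacda" → prefix "aaad" already present; 7 new (p, c, d, a, c, d, a)
  "da" → 2 new (d, a)
  "acdadccaapa" → prefix "acdadc" already present; 5 new (c, a, a, p, a)
  "aaadpdaaadc" → prefix "aaadp" already present; 6 new (d, a, a, a, d, c)
  "dacpdacpdp" → prefix "da" already present; 8 new (c, p, d, a, c, p, d, p)
  "aaaddp" → prefix "aaaddp" already present; 0 new (none)
Total nodes = 4 + 6 + 7 + 7 + 7 + 1 + 3 + 2 + 6 + 7 + 2 + 5 + 6 + 8 + 0 = 71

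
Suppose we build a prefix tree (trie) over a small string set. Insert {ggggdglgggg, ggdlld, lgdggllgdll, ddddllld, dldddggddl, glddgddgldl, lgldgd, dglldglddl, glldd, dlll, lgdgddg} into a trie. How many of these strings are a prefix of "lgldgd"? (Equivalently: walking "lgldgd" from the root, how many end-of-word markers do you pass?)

Check each prefix of "lgldgd" against the stored set — each match is an end-marker on the path.
Prefixes of the query that are stored words: "lgldgd"
Count: 1

1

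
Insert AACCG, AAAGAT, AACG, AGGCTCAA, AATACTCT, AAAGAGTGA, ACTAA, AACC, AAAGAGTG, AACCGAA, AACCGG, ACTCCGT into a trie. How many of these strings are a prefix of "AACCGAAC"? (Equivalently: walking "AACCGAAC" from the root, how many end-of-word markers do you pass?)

Traverse "AACCGAAC" character by character; count nodes along the way that are marked as word ends.
Prefixes of the query that are stored words: "AACC", "AACCG", "AACCGAA"
Count: 3

3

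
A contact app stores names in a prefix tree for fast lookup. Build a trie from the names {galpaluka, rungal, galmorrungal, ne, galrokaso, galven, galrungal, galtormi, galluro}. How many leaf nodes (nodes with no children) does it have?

A leaf is a node with no children — equivalently, the end of a word that is not a proper prefix of any other stored word.
Those words: "galluro", "galmorrungal", "galpaluka", "galrokaso", "galrungal", "galtormi", "galven", "ne", "rungal"
Leaf count: 9

9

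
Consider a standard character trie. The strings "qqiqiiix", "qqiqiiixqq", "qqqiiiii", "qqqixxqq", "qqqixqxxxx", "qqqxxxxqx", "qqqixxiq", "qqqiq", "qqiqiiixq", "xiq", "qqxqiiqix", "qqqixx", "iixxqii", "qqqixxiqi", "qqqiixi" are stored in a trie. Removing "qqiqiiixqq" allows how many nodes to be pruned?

1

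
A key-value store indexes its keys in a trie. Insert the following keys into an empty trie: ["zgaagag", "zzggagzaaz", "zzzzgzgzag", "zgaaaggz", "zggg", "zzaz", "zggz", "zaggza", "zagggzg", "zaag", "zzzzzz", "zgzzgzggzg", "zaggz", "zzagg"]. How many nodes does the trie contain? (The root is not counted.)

55

Count nodes per top-level branch (shared prefixes stored once):
  'z'-branch (zaag, zagggzg, zaggz, zaggza, zgaaaggz, zgaagag, zggg, zggz, zgzzgzggzg, zzagg, zzaz, zzggagzaaz, zzzzgzgzag, zzzzzz): 55 nodes
Sum: 55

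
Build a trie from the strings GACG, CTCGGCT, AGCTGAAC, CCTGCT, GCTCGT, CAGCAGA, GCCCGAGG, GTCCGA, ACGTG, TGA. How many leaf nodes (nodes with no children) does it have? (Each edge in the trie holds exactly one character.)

10

A leaf is a node with no children — equivalently, the end of a word that is not a proper prefix of any other stored word.
Those words: "ACGTG", "AGCTGAAC", "CAGCAGA", "CCTGCT", "CTCGGCT", "GACG", "GCCCGAGG", "GCTCGT", "GTCCGA", "TGA"
Leaf count: 10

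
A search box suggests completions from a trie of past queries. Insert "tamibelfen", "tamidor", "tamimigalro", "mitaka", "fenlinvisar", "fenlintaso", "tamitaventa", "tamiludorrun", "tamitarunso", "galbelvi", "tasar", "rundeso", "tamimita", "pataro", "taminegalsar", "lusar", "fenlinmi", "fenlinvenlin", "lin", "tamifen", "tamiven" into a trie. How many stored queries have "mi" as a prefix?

1

Walk to "mi"; the words in its subtree are exactly those with that prefix.
Matches: "mitaka"
Count: 1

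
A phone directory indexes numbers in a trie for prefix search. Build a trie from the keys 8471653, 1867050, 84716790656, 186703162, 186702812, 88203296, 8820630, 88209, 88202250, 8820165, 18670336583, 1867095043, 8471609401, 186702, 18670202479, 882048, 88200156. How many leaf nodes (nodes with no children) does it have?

16

A leaf is a node with no children — equivalently, the end of a word that is not a proper prefix of any other stored word.
Those words: "18670202479", "186702812", "186703162", "18670336583", "1867050", "1867095043", "8471609401", "8471653", "84716790656", "88200156", "8820165", "88202250", "88203296", "882048", "8820630", "88209"
Leaf count: 16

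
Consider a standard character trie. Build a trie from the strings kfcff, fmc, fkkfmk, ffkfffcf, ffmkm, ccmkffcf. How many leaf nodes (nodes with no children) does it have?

Leaves are exactly the stored words that no other stored word extends.
Those words: "ccmkffcf", "ffkfffcf", "ffmkm", "fkkfmk", "fmc", "kfcff"
Leaf count: 6

6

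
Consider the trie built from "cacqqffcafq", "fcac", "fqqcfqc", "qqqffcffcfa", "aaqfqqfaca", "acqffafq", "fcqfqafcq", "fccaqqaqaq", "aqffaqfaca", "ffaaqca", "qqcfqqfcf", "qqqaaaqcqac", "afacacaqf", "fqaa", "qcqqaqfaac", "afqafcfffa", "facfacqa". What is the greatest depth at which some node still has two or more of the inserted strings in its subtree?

3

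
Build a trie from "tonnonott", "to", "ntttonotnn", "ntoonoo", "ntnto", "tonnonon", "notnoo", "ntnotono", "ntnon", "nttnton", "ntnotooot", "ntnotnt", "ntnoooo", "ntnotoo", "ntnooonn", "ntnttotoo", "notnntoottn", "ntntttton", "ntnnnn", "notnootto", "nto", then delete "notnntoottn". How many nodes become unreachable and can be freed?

7

Walk "notnntoottn" from the leaf back toward the root, removing each node that no remaining word uses.
The suffix "ntoottn" (7 nodes) is used only by "notnntoottn"; the node for "notn" still has the child "o", so pruning stops there.
Nodes removed: 7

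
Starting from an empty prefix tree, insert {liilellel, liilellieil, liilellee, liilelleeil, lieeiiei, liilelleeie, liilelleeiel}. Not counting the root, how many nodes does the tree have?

24

Trie structure (* marks end of a word):
(root)
└─ l
   └─ i
      ├─ e
      │  └─ e
      │     └─ i
      │        └─ i
      │           └─ e
      │              └─ i *
      └─ i
         └─ l
            └─ e
               └─ l
                  └─ l
                     ├─ e
                     │  ├─ e *
                     │  │  └─ i
                     │  │     ├─ e *
                     │  │     │  └─ l *
                     │  │     └─ l *
                     │  └─ l *
                     └─ i
                        └─ e
                           └─ i
                              └─ l *
Counting every labelled node above: 24.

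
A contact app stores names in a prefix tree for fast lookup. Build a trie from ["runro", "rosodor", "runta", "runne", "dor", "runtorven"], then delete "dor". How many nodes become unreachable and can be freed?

Walk "dor" from the leaf back toward the root, removing each node that no remaining word uses.
No other word shares any prefix with "dor", so all 3 of its nodes go.
Nodes removed: 3

3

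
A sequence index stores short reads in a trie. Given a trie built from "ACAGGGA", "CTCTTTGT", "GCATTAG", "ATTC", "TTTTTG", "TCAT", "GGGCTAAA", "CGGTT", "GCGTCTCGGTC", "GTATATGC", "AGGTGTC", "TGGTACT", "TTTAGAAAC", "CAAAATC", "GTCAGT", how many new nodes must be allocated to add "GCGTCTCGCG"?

Walking "GCGTCTCGCG" from the root, the first 8 characters ("GCGTCTCG") follow existing edges; "C" is the first miss.
New nodes needed: |"GCGTCTCGCG"| − 8 = 10 − 8 = 2.

2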